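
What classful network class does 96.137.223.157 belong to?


First octet: 96
Binary: 01100000
0xxxxxxx -> Class A (1-126)
Class A, default mask 255.0.0.0 (/8)


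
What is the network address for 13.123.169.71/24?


IP:   00001101.01111011.10101001.01000111
Mask: 11111111.11111111.11111111.00000000
AND operation:
Net:  00001101.01111011.10101001.00000000
Network: 13.123.169.0/24


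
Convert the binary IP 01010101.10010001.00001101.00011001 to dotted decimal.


01010101 = 85
10010001 = 145
00001101 = 13
00011001 = 25
IP: 85.145.13.25


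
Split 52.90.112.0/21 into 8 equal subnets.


New prefix = 21 + 3 = 24
Each subnet has 256 addresses
  52.90.112.0/24
  52.90.113.0/24
  52.90.114.0/24
  52.90.115.0/24
  52.90.116.0/24
  52.90.117.0/24
  52.90.118.0/24
  52.90.119.0/24
Subnets: 52.90.112.0/24, 52.90.113.0/24, 52.90.114.0/24, 52.90.115.0/24, 52.90.116.0/24, 52.90.117.0/24, 52.90.118.0/24, 52.90.119.0/24


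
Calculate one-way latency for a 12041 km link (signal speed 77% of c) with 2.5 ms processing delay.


Speed = 0.77 * 3e5 km/s = 231000 km/s
Propagation delay = 12041 / 231000 = 0.0521 s = 52.1255 ms
Processing delay = 2.5 ms
Total one-way latency = 54.6255 ms


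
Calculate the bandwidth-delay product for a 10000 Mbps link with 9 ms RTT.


BDP = bandwidth * RTT
= 10000 Mbps * 9 ms
= 10000 * 1e6 * 9 / 1000 bits
= 90000000 bits
= 11250000 bytes
= 10986.3281 KB
BDP = 90000000 bits (11250000 bytes)


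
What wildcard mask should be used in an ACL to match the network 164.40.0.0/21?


Subnet mask: 255.255.248.0
Wildcard = 255.255.255.255 - subnet mask
255 - 255 = 0
255 - 255 = 0
255 - 248 = 7
255 - 0 = 255
Wildcard: 0.0.7.255


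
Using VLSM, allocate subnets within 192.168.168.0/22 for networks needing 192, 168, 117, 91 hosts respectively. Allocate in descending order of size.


192 hosts -> /24 (254 usable): 192.168.168.0/24
168 hosts -> /24 (254 usable): 192.168.169.0/24
117 hosts -> /25 (126 usable): 192.168.170.0/25
91 hosts -> /25 (126 usable): 192.168.170.128/25
Allocation: 192.168.168.0/24 (192 hosts, 254 usable); 192.168.169.0/24 (168 hosts, 254 usable); 192.168.170.0/25 (117 hosts, 126 usable); 192.168.170.128/25 (91 hosts, 126 usable)


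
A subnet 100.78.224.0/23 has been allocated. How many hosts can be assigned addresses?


Host bits = 32 - 23 = 9
Total addresses = 2^9 = 512
Usable = total - 2 (network and broadcast)
Usable hosts: 510


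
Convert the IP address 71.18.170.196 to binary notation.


71 = 01000111
18 = 00010010
170 = 10101010
196 = 11000100
Binary: 01000111.00010010.10101010.11000100


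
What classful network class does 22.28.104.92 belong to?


First octet: 22
Binary: 00010110
0xxxxxxx -> Class A (1-126)
Class A, default mask 255.0.0.0 (/8)


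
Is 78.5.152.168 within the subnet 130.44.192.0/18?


Subnet network: 130.44.192.0
Test IP AND mask: 78.5.128.0
No, 78.5.152.168 is not in 130.44.192.0/18


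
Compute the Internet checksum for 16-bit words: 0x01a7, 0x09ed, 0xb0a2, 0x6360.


Sum all words (with carry folding):
+ 0x01a7 = 0x01a7
+ 0x09ed = 0x0b94
+ 0xb0a2 = 0xbc36
+ 0x6360 = 0x1f97
One's complement: ~0x1f97
Checksum = 0xe068


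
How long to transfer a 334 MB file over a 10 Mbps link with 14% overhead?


Effective throughput = 10 * (1 - 14/100) = 8.6 Mbps
File size in Mb = 334 * 8 = 2672 Mb
Time = 2672 / 8.6
Time = 310.6977 seconds


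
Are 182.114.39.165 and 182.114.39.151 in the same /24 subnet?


Mask: 255.255.255.0
182.114.39.165 AND mask = 182.114.39.0
182.114.39.151 AND mask = 182.114.39.0
Yes, same subnet (182.114.39.0)


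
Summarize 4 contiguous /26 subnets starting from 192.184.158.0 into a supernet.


Original prefix: /26
Number of subnets: 4 = 2^2
New prefix = 26 - 2 = 24
Supernet: 192.184.158.0/24


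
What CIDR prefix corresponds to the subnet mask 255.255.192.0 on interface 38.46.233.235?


Binary: 11111111.11111111.11000000.00000000
Count leading 1s
Prefix: /18


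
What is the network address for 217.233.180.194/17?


IP:   11011001.11101001.10110100.11000010
Mask: 11111111.11111111.10000000.00000000
AND operation:
Net:  11011001.11101001.10000000.00000000
Network: 217.233.128.0/17


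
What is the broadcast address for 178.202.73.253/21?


Network: 178.202.72.0/21
Host bits = 11
Set all host bits to 1:
Broadcast: 178.202.79.255


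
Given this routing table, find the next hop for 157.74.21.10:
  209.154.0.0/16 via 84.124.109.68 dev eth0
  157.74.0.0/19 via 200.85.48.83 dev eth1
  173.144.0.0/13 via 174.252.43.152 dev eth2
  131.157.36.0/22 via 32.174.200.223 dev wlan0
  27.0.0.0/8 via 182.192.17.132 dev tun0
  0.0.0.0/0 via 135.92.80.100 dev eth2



Longest prefix match for 157.74.21.10:
  /16 209.154.0.0: no
  /19 157.74.0.0: MATCH
  /13 173.144.0.0: no
  /22 131.157.36.0: no
  /8 27.0.0.0: no
  /0 0.0.0.0: MATCH
Selected: next-hop 200.85.48.83 via eth1 (matched /19)


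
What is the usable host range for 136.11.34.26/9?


Network: 136.0.0.0
Broadcast: 136.127.255.255
First usable = network + 1
Last usable = broadcast - 1
Range: 136.0.0.1 to 136.127.255.254


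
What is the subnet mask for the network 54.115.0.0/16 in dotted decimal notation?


/16 means 16 network bits, 16 host bits
Binary: 11111111111111110000000000000000
Mask: 255.255.0.0


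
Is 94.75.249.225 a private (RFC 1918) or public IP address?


RFC 1918 private ranges:
  10.0.0.0/8 (10.0.0.0 - 10.255.255.255)
  172.16.0.0/12 (172.16.0.0 - 172.31.255.255)
  192.168.0.0/16 (192.168.0.0 - 192.168.255.255)
Public (not in any RFC 1918 range)


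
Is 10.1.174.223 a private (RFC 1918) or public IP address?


RFC 1918 private ranges:
  10.0.0.0/8 (10.0.0.0 - 10.255.255.255)
  172.16.0.0/12 (172.16.0.0 - 172.31.255.255)
  192.168.0.0/16 (192.168.0.0 - 192.168.255.255)
Private (in 10.0.0.0/8)


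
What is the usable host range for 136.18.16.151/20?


Network: 136.18.16.0
Broadcast: 136.18.31.255
First usable = network + 1
Last usable = broadcast - 1
Range: 136.18.16.1 to 136.18.31.254


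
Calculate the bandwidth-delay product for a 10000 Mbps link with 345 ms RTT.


BDP = bandwidth * RTT
= 10000 Mbps * 345 ms
= 10000 * 1e6 * 345 / 1000 bits
= 3450000000 bits
= 431250000 bytes
= 421142.5781 KB
BDP = 3450000000 bits (431250000 bytes)


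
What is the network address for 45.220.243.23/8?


IP:   00101101.11011100.11110011.00010111
Mask: 11111111.00000000.00000000.00000000
AND operation:
Net:  00101101.00000000.00000000.00000000
Network: 45.0.0.0/8


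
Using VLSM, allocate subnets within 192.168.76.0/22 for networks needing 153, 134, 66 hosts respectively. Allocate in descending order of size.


153 hosts -> /24 (254 usable): 192.168.76.0/24
134 hosts -> /24 (254 usable): 192.168.77.0/24
66 hosts -> /25 (126 usable): 192.168.78.0/25
Allocation: 192.168.76.0/24 (153 hosts, 254 usable); 192.168.77.0/24 (134 hosts, 254 usable); 192.168.78.0/25 (66 hosts, 126 usable)


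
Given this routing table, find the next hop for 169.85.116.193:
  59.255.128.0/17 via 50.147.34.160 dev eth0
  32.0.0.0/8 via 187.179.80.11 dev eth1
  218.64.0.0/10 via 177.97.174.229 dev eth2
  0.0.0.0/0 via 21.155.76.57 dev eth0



Longest prefix match for 169.85.116.193:
  /17 59.255.128.0: no
  /8 32.0.0.0: no
  /10 218.64.0.0: no
  /0 0.0.0.0: MATCH
Selected: next-hop 21.155.76.57 via eth0 (matched /0)


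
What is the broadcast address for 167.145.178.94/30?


Network: 167.145.178.92/30
Host bits = 2
Set all host bits to 1:
Broadcast: 167.145.178.95


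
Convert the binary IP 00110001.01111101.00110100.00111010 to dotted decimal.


00110001 = 49
01111101 = 125
00110100 = 52
00111010 = 58
IP: 49.125.52.58


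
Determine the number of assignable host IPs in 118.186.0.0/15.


Host bits = 32 - 15 = 17
Total addresses = 2^17 = 131072
Usable = total - 2 (network and broadcast)
Usable hosts: 131070


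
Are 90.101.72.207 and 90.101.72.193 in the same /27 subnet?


Mask: 255.255.255.224
90.101.72.207 AND mask = 90.101.72.192
90.101.72.193 AND mask = 90.101.72.192
Yes, same subnet (90.101.72.192)


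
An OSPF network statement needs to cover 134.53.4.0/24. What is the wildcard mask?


Subnet mask: 255.255.255.0
Wildcard = 255.255.255.255 - subnet mask
255 - 255 = 0
255 - 255 = 0
255 - 255 = 0
255 - 0 = 255
Wildcard: 0.0.0.255


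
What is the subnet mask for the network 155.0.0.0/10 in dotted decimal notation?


/10 means 10 network bits, 22 host bits
Binary: 11111111110000000000000000000000
Mask: 255.192.0.0


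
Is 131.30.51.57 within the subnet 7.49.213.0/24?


Subnet network: 7.49.213.0
Test IP AND mask: 131.30.51.0
No, 131.30.51.57 is not in 7.49.213.0/24


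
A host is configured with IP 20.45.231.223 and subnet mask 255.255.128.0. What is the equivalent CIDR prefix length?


Binary: 11111111.11111111.10000000.00000000
Count leading 1s
Prefix: /17


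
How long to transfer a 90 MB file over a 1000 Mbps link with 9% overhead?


Effective throughput = 1000 * (1 - 9/100) = 910 Mbps
File size in Mb = 90 * 8 = 720 Mb
Time = 720 / 910
Time = 0.7912 seconds


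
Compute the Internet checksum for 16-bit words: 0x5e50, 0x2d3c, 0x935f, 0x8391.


Sum all words (with carry folding):
+ 0x5e50 = 0x5e50
+ 0x2d3c = 0x8b8c
+ 0x935f = 0x1eec
+ 0x8391 = 0xa27d
One's complement: ~0xa27d
Checksum = 0x5d82


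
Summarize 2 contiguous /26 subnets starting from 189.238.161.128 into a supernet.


Original prefix: /26
Number of subnets: 2 = 2^1
New prefix = 26 - 1 = 25
Supernet: 189.238.161.128/25


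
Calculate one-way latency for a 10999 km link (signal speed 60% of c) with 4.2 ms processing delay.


Speed = 0.6 * 3e5 km/s = 180000 km/s
Propagation delay = 10999 / 180000 = 0.0611 s = 61.1056 ms
Processing delay = 4.2 ms
Total one-way latency = 65.3056 ms


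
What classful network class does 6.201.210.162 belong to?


First octet: 6
Binary: 00000110
0xxxxxxx -> Class A (1-126)
Class A, default mask 255.0.0.0 (/8)


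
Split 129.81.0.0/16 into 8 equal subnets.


New prefix = 16 + 3 = 19
Each subnet has 8192 addresses
  129.81.0.0/19
  129.81.32.0/19
  129.81.64.0/19
  129.81.96.0/19
  129.81.128.0/19
  129.81.160.0/19
  129.81.192.0/19
  129.81.224.0/19
Subnets: 129.81.0.0/19, 129.81.32.0/19, 129.81.64.0/19, 129.81.96.0/19, 129.81.128.0/19, 129.81.160.0/19, 129.81.192.0/19, 129.81.224.0/19


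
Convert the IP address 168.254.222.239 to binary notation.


168 = 10101000
254 = 11111110
222 = 11011110
239 = 11101111
Binary: 10101000.11111110.11011110.11101111


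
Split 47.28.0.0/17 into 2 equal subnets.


New prefix = 17 + 1 = 18
Each subnet has 16384 addresses
  47.28.0.0/18
  47.28.64.0/18
Subnets: 47.28.0.0/18, 47.28.64.0/18


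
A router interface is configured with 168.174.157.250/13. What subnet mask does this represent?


/13 means 13 network bits, 19 host bits
Binary: 11111111111110000000000000000000
Mask: 255.248.0.0


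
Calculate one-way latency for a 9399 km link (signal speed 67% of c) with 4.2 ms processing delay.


Speed = 0.67 * 3e5 km/s = 201000 km/s
Propagation delay = 9399 / 201000 = 0.0468 s = 46.7612 ms
Processing delay = 4.2 ms
Total one-way latency = 50.9612 ms


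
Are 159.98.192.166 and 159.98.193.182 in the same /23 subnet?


Mask: 255.255.254.0
159.98.192.166 AND mask = 159.98.192.0
159.98.193.182 AND mask = 159.98.192.0
Yes, same subnet (159.98.192.0)


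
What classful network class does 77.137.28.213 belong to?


First octet: 77
Binary: 01001101
0xxxxxxx -> Class A (1-126)
Class A, default mask 255.0.0.0 (/8)


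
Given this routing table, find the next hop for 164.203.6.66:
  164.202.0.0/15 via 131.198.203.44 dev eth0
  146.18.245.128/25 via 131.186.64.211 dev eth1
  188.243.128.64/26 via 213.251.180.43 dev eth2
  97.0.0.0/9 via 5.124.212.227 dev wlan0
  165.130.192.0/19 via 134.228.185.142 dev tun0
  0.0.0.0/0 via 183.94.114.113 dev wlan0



Longest prefix match for 164.203.6.66:
  /15 164.202.0.0: MATCH
  /25 146.18.245.128: no
  /26 188.243.128.64: no
  /9 97.0.0.0: no
  /19 165.130.192.0: no
  /0 0.0.0.0: MATCH
Selected: next-hop 131.198.203.44 via eth0 (matched /15)


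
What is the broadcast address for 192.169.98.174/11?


Network: 192.160.0.0/11
Host bits = 21
Set all host bits to 1:
Broadcast: 192.191.255.255


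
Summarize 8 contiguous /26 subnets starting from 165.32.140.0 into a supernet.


Original prefix: /26
Number of subnets: 8 = 2^3
New prefix = 26 - 3 = 23
Supernet: 165.32.140.0/23


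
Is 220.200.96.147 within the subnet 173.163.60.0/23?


Subnet network: 173.163.60.0
Test IP AND mask: 220.200.96.0
No, 220.200.96.147 is not in 173.163.60.0/23


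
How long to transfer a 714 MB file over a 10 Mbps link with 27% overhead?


Effective throughput = 10 * (1 - 27/100) = 7.3 Mbps
File size in Mb = 714 * 8 = 5712 Mb
Time = 5712 / 7.3
Time = 782.4658 seconds


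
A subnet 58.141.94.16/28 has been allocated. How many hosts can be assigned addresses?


Host bits = 32 - 28 = 4
Total addresses = 2^4 = 16
Usable = total - 2 (network and broadcast)
Usable hosts: 14


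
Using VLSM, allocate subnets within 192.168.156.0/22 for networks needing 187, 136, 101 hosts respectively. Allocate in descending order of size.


187 hosts -> /24 (254 usable): 192.168.156.0/24
136 hosts -> /24 (254 usable): 192.168.157.0/24
101 hosts -> /25 (126 usable): 192.168.158.0/25
Allocation: 192.168.156.0/24 (187 hosts, 254 usable); 192.168.157.0/24 (136 hosts, 254 usable); 192.168.158.0/25 (101 hosts, 126 usable)


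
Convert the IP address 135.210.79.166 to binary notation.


135 = 10000111
210 = 11010010
79 = 01001111
166 = 10100110
Binary: 10000111.11010010.01001111.10100110


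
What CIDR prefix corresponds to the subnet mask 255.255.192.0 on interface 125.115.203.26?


Binary: 11111111.11111111.11000000.00000000
Count leading 1s
Prefix: /18


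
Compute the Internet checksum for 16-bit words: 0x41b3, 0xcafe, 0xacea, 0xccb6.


Sum all words (with carry folding):
+ 0x41b3 = 0x41b3
+ 0xcafe = 0x0cb2
+ 0xacea = 0xb99c
+ 0xccb6 = 0x8653
One's complement: ~0x8653
Checksum = 0x79ac


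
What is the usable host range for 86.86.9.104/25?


Network: 86.86.9.0
Broadcast: 86.86.9.127
First usable = network + 1
Last usable = broadcast - 1
Range: 86.86.9.1 to 86.86.9.126


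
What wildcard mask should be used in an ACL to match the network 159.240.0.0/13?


Subnet mask: 255.248.0.0
Wildcard = 255.255.255.255 - subnet mask
255 - 255 = 0
255 - 248 = 7
255 - 0 = 255
255 - 0 = 255
Wildcard: 0.7.255.255


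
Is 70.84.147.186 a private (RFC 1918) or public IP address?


RFC 1918 private ranges:
  10.0.0.0/8 (10.0.0.0 - 10.255.255.255)
  172.16.0.0/12 (172.16.0.0 - 172.31.255.255)
  192.168.0.0/16 (192.168.0.0 - 192.168.255.255)
Public (not in any RFC 1918 range)


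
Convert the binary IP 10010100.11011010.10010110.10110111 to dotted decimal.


10010100 = 148
11011010 = 218
10010110 = 150
10110111 = 183
IP: 148.218.150.183


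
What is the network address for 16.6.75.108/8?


IP:   00010000.00000110.01001011.01101100
Mask: 11111111.00000000.00000000.00000000
AND operation:
Net:  00010000.00000000.00000000.00000000
Network: 16.0.0.0/8


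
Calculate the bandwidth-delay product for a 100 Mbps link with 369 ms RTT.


BDP = bandwidth * RTT
= 100 Mbps * 369 ms
= 100 * 1e6 * 369 / 1000 bits
= 36900000 bits
= 4612500 bytes
= 4504.3945 KB
BDP = 36900000 bits (4612500 bytes)


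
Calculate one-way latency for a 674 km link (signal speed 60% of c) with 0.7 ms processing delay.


Speed = 0.6 * 3e5 km/s = 180000 km/s
Propagation delay = 674 / 180000 = 0.0037 s = 3.7444 ms
Processing delay = 0.7 ms
Total one-way latency = 4.4444 ms


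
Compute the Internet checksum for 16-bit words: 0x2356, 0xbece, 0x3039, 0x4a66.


Sum all words (with carry folding):
+ 0x2356 = 0x2356
+ 0xbece = 0xe224
+ 0x3039 = 0x125e
+ 0x4a66 = 0x5cc4
One's complement: ~0x5cc4
Checksum = 0xa33b


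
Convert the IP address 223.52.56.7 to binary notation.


223 = 11011111
52 = 00110100
56 = 00111000
7 = 00000111
Binary: 11011111.00110100.00111000.00000111


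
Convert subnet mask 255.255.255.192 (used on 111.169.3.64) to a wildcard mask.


Subnet mask: 255.255.255.192
Wildcard = 255.255.255.255 - subnet mask
255 - 255 = 0
255 - 255 = 0
255 - 255 = 0
255 - 192 = 63
Wildcard: 0.0.0.63


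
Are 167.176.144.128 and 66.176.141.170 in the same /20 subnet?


Mask: 255.255.240.0
167.176.144.128 AND mask = 167.176.144.0
66.176.141.170 AND mask = 66.176.128.0
No, different subnets (167.176.144.0 vs 66.176.128.0)


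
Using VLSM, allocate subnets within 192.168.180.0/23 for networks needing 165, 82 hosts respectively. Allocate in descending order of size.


165 hosts -> /24 (254 usable): 192.168.180.0/24
82 hosts -> /25 (126 usable): 192.168.181.0/25
Allocation: 192.168.180.0/24 (165 hosts, 254 usable); 192.168.181.0/25 (82 hosts, 126 usable)


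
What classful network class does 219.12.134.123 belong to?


First octet: 219
Binary: 11011011
110xxxxx -> Class C (192-223)
Class C, default mask 255.255.255.0 (/24)


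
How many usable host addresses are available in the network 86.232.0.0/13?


Host bits = 32 - 13 = 19
Total addresses = 2^19 = 524288
Usable = total - 2 (network and broadcast)
Usable hosts: 524286


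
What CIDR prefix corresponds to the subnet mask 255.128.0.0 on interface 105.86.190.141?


Binary: 11111111.10000000.00000000.00000000
Count leading 1s
Prefix: /9


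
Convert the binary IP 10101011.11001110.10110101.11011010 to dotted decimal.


10101011 = 171
11001110 = 206
10110101 = 181
11011010 = 218
IP: 171.206.181.218


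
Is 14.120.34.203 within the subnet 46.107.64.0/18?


Subnet network: 46.107.64.0
Test IP AND mask: 14.120.0.0
No, 14.120.34.203 is not in 46.107.64.0/18


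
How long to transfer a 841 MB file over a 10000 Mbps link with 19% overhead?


Effective throughput = 10000 * (1 - 19/100) = 8100.0 Mbps
File size in Mb = 841 * 8 = 6728 Mb
Time = 6728 / 8100.0
Time = 0.8306 seconds


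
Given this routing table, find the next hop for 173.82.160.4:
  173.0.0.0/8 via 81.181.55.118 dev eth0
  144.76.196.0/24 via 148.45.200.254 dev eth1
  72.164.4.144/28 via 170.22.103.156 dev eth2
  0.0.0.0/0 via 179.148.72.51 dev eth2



Longest prefix match for 173.82.160.4:
  /8 173.0.0.0: MATCH
  /24 144.76.196.0: no
  /28 72.164.4.144: no
  /0 0.0.0.0: MATCH
Selected: next-hop 81.181.55.118 via eth0 (matched /8)


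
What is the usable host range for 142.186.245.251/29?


Network: 142.186.245.248
Broadcast: 142.186.245.255
First usable = network + 1
Last usable = broadcast - 1
Range: 142.186.245.249 to 142.186.245.254


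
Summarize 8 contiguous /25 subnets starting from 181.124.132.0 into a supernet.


Original prefix: /25
Number of subnets: 8 = 2^3
New prefix = 25 - 3 = 22
Supernet: 181.124.132.0/22


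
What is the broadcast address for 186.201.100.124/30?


Network: 186.201.100.124/30
Host bits = 2
Set all host bits to 1:
Broadcast: 186.201.100.127


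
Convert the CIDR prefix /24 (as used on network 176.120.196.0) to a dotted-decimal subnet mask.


/24 means 24 network bits, 8 host bits
Binary: 11111111111111111111111100000000
Mask: 255.255.255.0


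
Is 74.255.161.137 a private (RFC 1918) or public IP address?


RFC 1918 private ranges:
  10.0.0.0/8 (10.0.0.0 - 10.255.255.255)
  172.16.0.0/12 (172.16.0.0 - 172.31.255.255)
  192.168.0.0/16 (192.168.0.0 - 192.168.255.255)
Public (not in any RFC 1918 range)


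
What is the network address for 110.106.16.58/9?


IP:   01101110.01101010.00010000.00111010
Mask: 11111111.10000000.00000000.00000000
AND operation:
Net:  01101110.00000000.00000000.00000000
Network: 110.0.0.0/9


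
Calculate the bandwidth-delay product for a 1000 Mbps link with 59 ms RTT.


BDP = bandwidth * RTT
= 1000 Mbps * 59 ms
= 1000 * 1e6 * 59 / 1000 bits
= 59000000 bits
= 7375000 bytes
= 7202.1484 KB
BDP = 59000000 bits (7375000 bytes)


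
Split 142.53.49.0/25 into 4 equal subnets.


New prefix = 25 + 2 = 27
Each subnet has 32 addresses
  142.53.49.0/27
  142.53.49.32/27
  142.53.49.64/27
  142.53.49.96/27
Subnets: 142.53.49.0/27, 142.53.49.32/27, 142.53.49.64/27, 142.53.49.96/27


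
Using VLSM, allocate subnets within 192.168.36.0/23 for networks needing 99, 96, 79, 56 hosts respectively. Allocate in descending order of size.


99 hosts -> /25 (126 usable): 192.168.36.0/25
96 hosts -> /25 (126 usable): 192.168.36.128/25
79 hosts -> /25 (126 usable): 192.168.37.0/25
56 hosts -> /26 (62 usable): 192.168.37.128/26
Allocation: 192.168.36.0/25 (99 hosts, 126 usable); 192.168.36.128/25 (96 hosts, 126 usable); 192.168.37.0/25 (79 hosts, 126 usable); 192.168.37.128/26 (56 hosts, 62 usable)


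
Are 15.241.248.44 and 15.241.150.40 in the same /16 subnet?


Mask: 255.255.0.0
15.241.248.44 AND mask = 15.241.0.0
15.241.150.40 AND mask = 15.241.0.0
Yes, same subnet (15.241.0.0)


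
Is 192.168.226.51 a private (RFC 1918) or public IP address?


RFC 1918 private ranges:
  10.0.0.0/8 (10.0.0.0 - 10.255.255.255)
  172.16.0.0/12 (172.16.0.0 - 172.31.255.255)
  192.168.0.0/16 (192.168.0.0 - 192.168.255.255)
Private (in 192.168.0.0/16)


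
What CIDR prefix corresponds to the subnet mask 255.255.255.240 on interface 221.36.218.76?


Binary: 11111111.11111111.11111111.11110000
Count leading 1s
Prefix: /28


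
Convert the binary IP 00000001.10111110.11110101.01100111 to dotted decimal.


00000001 = 1
10111110 = 190
11110101 = 245
01100111 = 103
IP: 1.190.245.103


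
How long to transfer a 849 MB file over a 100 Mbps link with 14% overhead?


Effective throughput = 100 * (1 - 14/100) = 86 Mbps
File size in Mb = 849 * 8 = 6792 Mb
Time = 6792 / 86
Time = 78.9767 seconds


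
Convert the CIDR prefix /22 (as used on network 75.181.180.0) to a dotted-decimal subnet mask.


/22 means 22 network bits, 10 host bits
Binary: 11111111111111111111110000000000
Mask: 255.255.252.0


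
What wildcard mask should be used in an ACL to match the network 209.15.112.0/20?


Subnet mask: 255.255.240.0
Wildcard = 255.255.255.255 - subnet mask
255 - 255 = 0
255 - 255 = 0
255 - 240 = 15
255 - 0 = 255
Wildcard: 0.0.15.255


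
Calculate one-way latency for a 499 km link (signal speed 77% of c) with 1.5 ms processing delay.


Speed = 0.77 * 3e5 km/s = 231000 km/s
Propagation delay = 499 / 231000 = 0.0022 s = 2.1602 ms
Processing delay = 1.5 ms
Total one-way latency = 3.6602 ms


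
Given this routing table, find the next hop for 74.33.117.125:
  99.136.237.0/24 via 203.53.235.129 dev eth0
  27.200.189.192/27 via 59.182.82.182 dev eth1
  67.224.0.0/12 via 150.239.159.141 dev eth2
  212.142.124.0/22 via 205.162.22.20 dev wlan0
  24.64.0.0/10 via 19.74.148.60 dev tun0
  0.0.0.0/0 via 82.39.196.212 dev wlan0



Longest prefix match for 74.33.117.125:
  /24 99.136.237.0: no
  /27 27.200.189.192: no
  /12 67.224.0.0: no
  /22 212.142.124.0: no
  /10 24.64.0.0: no
  /0 0.0.0.0: MATCH
Selected: next-hop 82.39.196.212 via wlan0 (matched /0)


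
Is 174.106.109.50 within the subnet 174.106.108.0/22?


Subnet network: 174.106.108.0
Test IP AND mask: 174.106.108.0
Yes, 174.106.109.50 is in 174.106.108.0/22


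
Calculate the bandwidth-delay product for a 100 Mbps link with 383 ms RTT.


BDP = bandwidth * RTT
= 100 Mbps * 383 ms
= 100 * 1e6 * 383 / 1000 bits
= 38300000 bits
= 4787500 bytes
= 4675.293 KB
BDP = 38300000 bits (4787500 bytes)


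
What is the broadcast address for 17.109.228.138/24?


Network: 17.109.228.0/24
Host bits = 8
Set all host bits to 1:
Broadcast: 17.109.228.255


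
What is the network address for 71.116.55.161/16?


IP:   01000111.01110100.00110111.10100001
Mask: 11111111.11111111.00000000.00000000
AND operation:
Net:  01000111.01110100.00000000.00000000
Network: 71.116.0.0/16


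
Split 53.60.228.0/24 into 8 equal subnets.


New prefix = 24 + 3 = 27
Each subnet has 32 addresses
  53.60.228.0/27
  53.60.228.32/27
  53.60.228.64/27
  53.60.228.96/27
  53.60.228.128/27
  53.60.228.160/27
  53.60.228.192/27
  53.60.228.224/27
Subnets: 53.60.228.0/27, 53.60.228.32/27, 53.60.228.64/27, 53.60.228.96/27, 53.60.228.128/27, 53.60.228.160/27, 53.60.228.192/27, 53.60.228.224/27


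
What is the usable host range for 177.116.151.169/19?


Network: 177.116.128.0
Broadcast: 177.116.159.255
First usable = network + 1
Last usable = broadcast - 1
Range: 177.116.128.1 to 177.116.159.254


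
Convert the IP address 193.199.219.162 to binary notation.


193 = 11000001
199 = 11000111
219 = 11011011
162 = 10100010
Binary: 11000001.11000111.11011011.10100010


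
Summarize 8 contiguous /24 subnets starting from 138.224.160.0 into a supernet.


Original prefix: /24
Number of subnets: 8 = 2^3
New prefix = 24 - 3 = 21
Supernet: 138.224.160.0/21


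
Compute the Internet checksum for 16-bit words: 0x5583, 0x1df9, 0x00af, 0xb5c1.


Sum all words (with carry folding):
+ 0x5583 = 0x5583
+ 0x1df9 = 0x737c
+ 0x00af = 0x742b
+ 0xb5c1 = 0x29ed
One's complement: ~0x29ed
Checksum = 0xd612


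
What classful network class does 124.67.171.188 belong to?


First octet: 124
Binary: 01111100
0xxxxxxx -> Class A (1-126)
Class A, default mask 255.0.0.0 (/8)


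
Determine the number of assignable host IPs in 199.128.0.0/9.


Host bits = 32 - 9 = 23
Total addresses = 2^23 = 8388608
Usable = total - 2 (network and broadcast)
Usable hosts: 8388606


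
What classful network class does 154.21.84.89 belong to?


First octet: 154
Binary: 10011010
10xxxxxx -> Class B (128-191)
Class B, default mask 255.255.0.0 (/16)


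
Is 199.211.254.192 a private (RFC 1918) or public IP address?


RFC 1918 private ranges:
  10.0.0.0/8 (10.0.0.0 - 10.255.255.255)
  172.16.0.0/12 (172.16.0.0 - 172.31.255.255)
  192.168.0.0/16 (192.168.0.0 - 192.168.255.255)
Public (not in any RFC 1918 range)


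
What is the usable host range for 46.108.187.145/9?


Network: 46.0.0.0
Broadcast: 46.127.255.255
First usable = network + 1
Last usable = broadcast - 1
Range: 46.0.0.1 to 46.127.255.254


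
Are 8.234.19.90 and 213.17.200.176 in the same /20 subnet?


Mask: 255.255.240.0
8.234.19.90 AND mask = 8.234.16.0
213.17.200.176 AND mask = 213.17.192.0
No, different subnets (8.234.16.0 vs 213.17.192.0)


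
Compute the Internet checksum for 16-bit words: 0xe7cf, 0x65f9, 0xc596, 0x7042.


Sum all words (with carry folding):
+ 0xe7cf = 0xe7cf
+ 0x65f9 = 0x4dc9
+ 0xc596 = 0x1360
+ 0x7042 = 0x83a2
One's complement: ~0x83a2
Checksum = 0x7c5d


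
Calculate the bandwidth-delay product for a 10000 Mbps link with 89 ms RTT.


BDP = bandwidth * RTT
= 10000 Mbps * 89 ms
= 10000 * 1e6 * 89 / 1000 bits
= 890000000 bits
= 111250000 bytes
= 108642.5781 KB
BDP = 890000000 bits (111250000 bytes)


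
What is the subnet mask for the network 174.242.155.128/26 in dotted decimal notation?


/26 means 26 network bits, 6 host bits
Binary: 11111111111111111111111111000000
Mask: 255.255.255.192


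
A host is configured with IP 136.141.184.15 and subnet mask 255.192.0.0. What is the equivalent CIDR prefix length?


Binary: 11111111.11000000.00000000.00000000
Count leading 1s
Prefix: /10


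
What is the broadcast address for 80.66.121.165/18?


Network: 80.66.64.0/18
Host bits = 14
Set all host bits to 1:
Broadcast: 80.66.127.255


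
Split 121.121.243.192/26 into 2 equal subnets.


New prefix = 26 + 1 = 27
Each subnet has 32 addresses
  121.121.243.192/27
  121.121.243.224/27
Subnets: 121.121.243.192/27, 121.121.243.224/27


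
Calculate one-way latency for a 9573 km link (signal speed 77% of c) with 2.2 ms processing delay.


Speed = 0.77 * 3e5 km/s = 231000 km/s
Propagation delay = 9573 / 231000 = 0.0414 s = 41.4416 ms
Processing delay = 2.2 ms
Total one-way latency = 43.6416 ms


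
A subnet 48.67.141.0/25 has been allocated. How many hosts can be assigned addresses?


Host bits = 32 - 25 = 7
Total addresses = 2^7 = 128
Usable = total - 2 (network and broadcast)
Usable hosts: 126


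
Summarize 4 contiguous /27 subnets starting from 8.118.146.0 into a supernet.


Original prefix: /27
Number of subnets: 4 = 2^2
New prefix = 27 - 2 = 25
Supernet: 8.118.146.0/25


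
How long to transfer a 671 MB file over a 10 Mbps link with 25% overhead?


Effective throughput = 10 * (1 - 25/100) = 7.5 Mbps
File size in Mb = 671 * 8 = 5368 Mb
Time = 5368 / 7.5
Time = 715.7333 seconds


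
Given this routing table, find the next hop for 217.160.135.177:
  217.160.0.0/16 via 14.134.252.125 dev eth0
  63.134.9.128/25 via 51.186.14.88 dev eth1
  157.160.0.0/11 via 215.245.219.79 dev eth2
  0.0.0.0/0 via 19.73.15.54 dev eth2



Longest prefix match for 217.160.135.177:
  /16 217.160.0.0: MATCH
  /25 63.134.9.128: no
  /11 157.160.0.0: no
  /0 0.0.0.0: MATCH
Selected: next-hop 14.134.252.125 via eth0 (matched /16)


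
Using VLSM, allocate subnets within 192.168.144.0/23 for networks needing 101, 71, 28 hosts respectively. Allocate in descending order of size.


101 hosts -> /25 (126 usable): 192.168.144.0/25
71 hosts -> /25 (126 usable): 192.168.144.128/25
28 hosts -> /27 (30 usable): 192.168.145.0/27
Allocation: 192.168.144.0/25 (101 hosts, 126 usable); 192.168.144.128/25 (71 hosts, 126 usable); 192.168.145.0/27 (28 hosts, 30 usable)


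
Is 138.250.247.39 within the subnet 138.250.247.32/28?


Subnet network: 138.250.247.32
Test IP AND mask: 138.250.247.32
Yes, 138.250.247.39 is in 138.250.247.32/28


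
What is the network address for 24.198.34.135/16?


IP:   00011000.11000110.00100010.10000111
Mask: 11111111.11111111.00000000.00000000
AND operation:
Net:  00011000.11000110.00000000.00000000
Network: 24.198.0.0/16


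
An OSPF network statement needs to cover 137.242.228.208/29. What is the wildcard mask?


Subnet mask: 255.255.255.248
Wildcard = 255.255.255.255 - subnet mask
255 - 255 = 0
255 - 255 = 0
255 - 255 = 0
255 - 248 = 7
Wildcard: 0.0.0.7


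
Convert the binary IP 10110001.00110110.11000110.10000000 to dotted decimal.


10110001 = 177
00110110 = 54
11000110 = 198
10000000 = 128
IP: 177.54.198.128


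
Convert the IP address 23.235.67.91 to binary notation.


23 = 00010111
235 = 11101011
67 = 01000011
91 = 01011011
Binary: 00010111.11101011.01000011.01011011


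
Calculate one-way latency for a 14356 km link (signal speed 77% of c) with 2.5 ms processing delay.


Speed = 0.77 * 3e5 km/s = 231000 km/s
Propagation delay = 14356 / 231000 = 0.0621 s = 62.1472 ms
Processing delay = 2.5 ms
Total one-way latency = 64.6472 ms


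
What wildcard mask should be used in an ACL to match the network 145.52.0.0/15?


Subnet mask: 255.254.0.0
Wildcard = 255.255.255.255 - subnet mask
255 - 255 = 0
255 - 254 = 1
255 - 0 = 255
255 - 0 = 255
Wildcard: 0.1.255.255


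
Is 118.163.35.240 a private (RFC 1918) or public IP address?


RFC 1918 private ranges:
  10.0.0.0/8 (10.0.0.0 - 10.255.255.255)
  172.16.0.0/12 (172.16.0.0 - 172.31.255.255)
  192.168.0.0/16 (192.168.0.0 - 192.168.255.255)
Public (not in any RFC 1918 range)


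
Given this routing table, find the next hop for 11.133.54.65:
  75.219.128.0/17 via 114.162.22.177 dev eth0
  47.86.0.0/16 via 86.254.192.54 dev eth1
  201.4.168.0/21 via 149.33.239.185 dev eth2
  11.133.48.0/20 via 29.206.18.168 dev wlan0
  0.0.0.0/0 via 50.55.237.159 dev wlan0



Longest prefix match for 11.133.54.65:
  /17 75.219.128.0: no
  /16 47.86.0.0: no
  /21 201.4.168.0: no
  /20 11.133.48.0: MATCH
  /0 0.0.0.0: MATCH
Selected: next-hop 29.206.18.168 via wlan0 (matched /20)


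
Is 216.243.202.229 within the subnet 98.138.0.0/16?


Subnet network: 98.138.0.0
Test IP AND mask: 216.243.0.0
No, 216.243.202.229 is not in 98.138.0.0/16


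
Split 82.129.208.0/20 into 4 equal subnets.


New prefix = 20 + 2 = 22
Each subnet has 1024 addresses
  82.129.208.0/22
  82.129.212.0/22
  82.129.216.0/22
  82.129.220.0/22
Subnets: 82.129.208.0/22, 82.129.212.0/22, 82.129.216.0/22, 82.129.220.0/22


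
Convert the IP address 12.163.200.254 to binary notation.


12 = 00001100
163 = 10100011
200 = 11001000
254 = 11111110
Binary: 00001100.10100011.11001000.11111110


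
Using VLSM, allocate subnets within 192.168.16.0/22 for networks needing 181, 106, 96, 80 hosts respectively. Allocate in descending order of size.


181 hosts -> /24 (254 usable): 192.168.16.0/24
106 hosts -> /25 (126 usable): 192.168.17.0/25
96 hosts -> /25 (126 usable): 192.168.17.128/25
80 hosts -> /25 (126 usable): 192.168.18.0/25
Allocation: 192.168.16.0/24 (181 hosts, 254 usable); 192.168.17.0/25 (106 hosts, 126 usable); 192.168.17.128/25 (96 hosts, 126 usable); 192.168.18.0/25 (80 hosts, 126 usable)


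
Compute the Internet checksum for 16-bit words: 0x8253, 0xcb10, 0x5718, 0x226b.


Sum all words (with carry folding):
+ 0x8253 = 0x8253
+ 0xcb10 = 0x4d64
+ 0x5718 = 0xa47c
+ 0x226b = 0xc6e7
One's complement: ~0xc6e7
Checksum = 0x3918


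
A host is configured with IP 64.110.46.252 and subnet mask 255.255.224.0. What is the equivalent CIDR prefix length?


Binary: 11111111.11111111.11100000.00000000
Count leading 1s
Prefix: /19


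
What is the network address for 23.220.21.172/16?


IP:   00010111.11011100.00010101.10101100
Mask: 11111111.11111111.00000000.00000000
AND operation:
Net:  00010111.11011100.00000000.00000000
Network: 23.220.0.0/16


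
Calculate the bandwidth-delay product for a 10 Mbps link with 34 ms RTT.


BDP = bandwidth * RTT
= 10 Mbps * 34 ms
= 10 * 1e6 * 34 / 1000 bits
= 340000 bits
= 42500 bytes
= 41.5039 KB
BDP = 340000 bits (42500 bytes)


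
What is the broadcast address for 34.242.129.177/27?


Network: 34.242.129.160/27
Host bits = 5
Set all host bits to 1:
Broadcast: 34.242.129.191


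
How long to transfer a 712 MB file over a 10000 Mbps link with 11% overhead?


Effective throughput = 10000 * (1 - 11/100) = 8900 Mbps
File size in Mb = 712 * 8 = 5696 Mb
Time = 5696 / 8900
Time = 0.64 seconds


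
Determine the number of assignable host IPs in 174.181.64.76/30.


Host bits = 32 - 30 = 2
Total addresses = 2^2 = 4
Usable = total - 2 (network and broadcast)
Usable hosts: 2


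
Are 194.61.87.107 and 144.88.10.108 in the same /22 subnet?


Mask: 255.255.252.0
194.61.87.107 AND mask = 194.61.84.0
144.88.10.108 AND mask = 144.88.8.0
No, different subnets (194.61.84.0 vs 144.88.8.0)


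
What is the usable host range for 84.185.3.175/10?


Network: 84.128.0.0
Broadcast: 84.191.255.255
First usable = network + 1
Last usable = broadcast - 1
Range: 84.128.0.1 to 84.191.255.254


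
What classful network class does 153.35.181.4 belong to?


First octet: 153
Binary: 10011001
10xxxxxx -> Class B (128-191)
Class B, default mask 255.255.0.0 (/16)


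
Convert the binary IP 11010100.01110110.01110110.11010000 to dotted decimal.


11010100 = 212
01110110 = 118
01110110 = 118
11010000 = 208
IP: 212.118.118.208


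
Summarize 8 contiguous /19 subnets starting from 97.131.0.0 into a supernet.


Original prefix: /19
Number of subnets: 8 = 2^3
New prefix = 19 - 3 = 16
Supernet: 97.131.0.0/16


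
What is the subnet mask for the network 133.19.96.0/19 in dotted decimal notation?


/19 means 19 network bits, 13 host bits
Binary: 11111111111111111110000000000000
Mask: 255.255.224.0


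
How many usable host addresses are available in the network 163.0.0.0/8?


Host bits = 32 - 8 = 24
Total addresses = 2^24 = 16777216
Usable = total - 2 (network and broadcast)
Usable hosts: 16777214


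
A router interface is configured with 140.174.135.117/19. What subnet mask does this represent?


/19 means 19 network bits, 13 host bits
Binary: 11111111111111111110000000000000
Mask: 255.255.224.0


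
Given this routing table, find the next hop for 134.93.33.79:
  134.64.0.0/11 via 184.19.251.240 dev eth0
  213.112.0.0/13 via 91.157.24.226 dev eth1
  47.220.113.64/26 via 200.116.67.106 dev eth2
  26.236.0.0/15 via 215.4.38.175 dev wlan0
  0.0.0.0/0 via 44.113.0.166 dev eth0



Longest prefix match for 134.93.33.79:
  /11 134.64.0.0: MATCH
  /13 213.112.0.0: no
  /26 47.220.113.64: no
  /15 26.236.0.0: no
  /0 0.0.0.0: MATCH
Selected: next-hop 184.19.251.240 via eth0 (matched /11)


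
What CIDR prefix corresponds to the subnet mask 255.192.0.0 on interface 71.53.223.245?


Binary: 11111111.11000000.00000000.00000000
Count leading 1s
Prefix: /10


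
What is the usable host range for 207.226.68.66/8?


Network: 207.0.0.0
Broadcast: 207.255.255.255
First usable = network + 1
Last usable = broadcast - 1
Range: 207.0.0.1 to 207.255.255.254


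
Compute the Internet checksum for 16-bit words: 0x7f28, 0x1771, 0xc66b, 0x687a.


Sum all words (with carry folding):
+ 0x7f28 = 0x7f28
+ 0x1771 = 0x9699
+ 0xc66b = 0x5d05
+ 0x687a = 0xc57f
One's complement: ~0xc57f
Checksum = 0x3a80


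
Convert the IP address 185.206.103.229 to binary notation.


185 = 10111001
206 = 11001110
103 = 01100111
229 = 11100101
Binary: 10111001.11001110.01100111.11100101


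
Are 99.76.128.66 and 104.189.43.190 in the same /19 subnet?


Mask: 255.255.224.0
99.76.128.66 AND mask = 99.76.128.0
104.189.43.190 AND mask = 104.189.32.0
No, different subnets (99.76.128.0 vs 104.189.32.0)


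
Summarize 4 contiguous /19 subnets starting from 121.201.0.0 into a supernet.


Original prefix: /19
Number of subnets: 4 = 2^2
New prefix = 19 - 2 = 17
Supernet: 121.201.0.0/17


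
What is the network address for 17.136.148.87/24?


IP:   00010001.10001000.10010100.01010111
Mask: 11111111.11111111.11111111.00000000
AND operation:
Net:  00010001.10001000.10010100.00000000
Network: 17.136.148.0/24


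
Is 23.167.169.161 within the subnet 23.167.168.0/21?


Subnet network: 23.167.168.0
Test IP AND mask: 23.167.168.0
Yes, 23.167.169.161 is in 23.167.168.0/21


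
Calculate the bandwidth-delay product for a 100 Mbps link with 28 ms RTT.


BDP = bandwidth * RTT
= 100 Mbps * 28 ms
= 100 * 1e6 * 28 / 1000 bits
= 2800000 bits
= 350000 bytes
= 341.7969 KB
BDP = 2800000 bits (350000 bytes)


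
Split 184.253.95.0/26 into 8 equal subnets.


New prefix = 26 + 3 = 29
Each subnet has 8 addresses
  184.253.95.0/29
  184.253.95.8/29
  184.253.95.16/29
  184.253.95.24/29
  184.253.95.32/29
  184.253.95.40/29
  184.253.95.48/29
  184.253.95.56/29
Subnets: 184.253.95.0/29, 184.253.95.8/29, 184.253.95.16/29, 184.253.95.24/29, 184.253.95.32/29, 184.253.95.40/29, 184.253.95.48/29, 184.253.95.56/29


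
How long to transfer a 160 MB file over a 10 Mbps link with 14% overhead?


Effective throughput = 10 * (1 - 14/100) = 8.6 Mbps
File size in Mb = 160 * 8 = 1280 Mb
Time = 1280 / 8.6
Time = 148.8372 seconds


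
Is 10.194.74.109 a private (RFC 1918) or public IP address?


RFC 1918 private ranges:
  10.0.0.0/8 (10.0.0.0 - 10.255.255.255)
  172.16.0.0/12 (172.16.0.0 - 172.31.255.255)
  192.168.0.0/16 (192.168.0.0 - 192.168.255.255)
Private (in 10.0.0.0/8)


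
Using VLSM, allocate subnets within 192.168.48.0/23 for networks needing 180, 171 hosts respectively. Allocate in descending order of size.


180 hosts -> /24 (254 usable): 192.168.48.0/24
171 hosts -> /24 (254 usable): 192.168.49.0/24
Allocation: 192.168.48.0/24 (180 hosts, 254 usable); 192.168.49.0/24 (171 hosts, 254 usable)


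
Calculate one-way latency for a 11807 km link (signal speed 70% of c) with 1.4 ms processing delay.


Speed = 0.7 * 3e5 km/s = 210000 km/s
Propagation delay = 11807 / 210000 = 0.0562 s = 56.2238 ms
Processing delay = 1.4 ms
Total one-way latency = 57.6238 ms


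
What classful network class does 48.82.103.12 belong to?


First octet: 48
Binary: 00110000
0xxxxxxx -> Class A (1-126)
Class A, default mask 255.0.0.0 (/8)
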